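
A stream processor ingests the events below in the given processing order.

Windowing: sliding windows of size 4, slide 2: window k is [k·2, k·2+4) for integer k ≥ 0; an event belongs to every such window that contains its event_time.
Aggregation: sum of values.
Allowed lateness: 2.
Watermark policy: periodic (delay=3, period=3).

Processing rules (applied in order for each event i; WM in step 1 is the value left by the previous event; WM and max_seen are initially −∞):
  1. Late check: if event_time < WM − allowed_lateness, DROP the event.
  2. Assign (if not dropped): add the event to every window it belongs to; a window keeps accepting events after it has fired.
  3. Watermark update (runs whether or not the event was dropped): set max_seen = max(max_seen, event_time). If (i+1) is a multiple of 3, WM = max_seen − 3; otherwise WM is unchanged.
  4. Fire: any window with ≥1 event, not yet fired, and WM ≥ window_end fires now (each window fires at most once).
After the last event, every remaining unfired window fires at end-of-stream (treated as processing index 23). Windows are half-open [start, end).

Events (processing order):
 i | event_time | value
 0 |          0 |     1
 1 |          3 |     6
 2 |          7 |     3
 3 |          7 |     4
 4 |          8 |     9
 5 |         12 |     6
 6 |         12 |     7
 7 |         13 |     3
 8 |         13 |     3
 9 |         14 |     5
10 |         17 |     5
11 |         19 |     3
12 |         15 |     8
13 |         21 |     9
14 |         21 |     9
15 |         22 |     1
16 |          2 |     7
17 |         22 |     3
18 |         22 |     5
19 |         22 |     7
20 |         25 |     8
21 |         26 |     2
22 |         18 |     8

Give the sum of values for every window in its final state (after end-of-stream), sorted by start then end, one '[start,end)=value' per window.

i=0 t=0 v=1: → [0,4); WM=−∞
i=1 t=3 v=6: → [2,6),[0,4); WM=−∞
i=2 t=7 v=3: → [6,10),[4,8); WM=4; [0,4) fires=7
i=3 t=7 v=4: → [6,10),[4,8); WM=4
i=4 t=8 v=9: → [8,12),[6,10); WM=4
i=5 t=12 v=6: → [12,16),[10,14); WM=9; [2,6) fires=6 [4,8) fires=7
i=6 t=12 v=7: → [12,16),[10,14); WM=9
i=7 t=13 v=3: → [12,16),[10,14); WM=9
i=8 t=13 v=3: → [12,16),[10,14); WM=10; [6,10) fires=16
i=9 t=14 v=5: → [14,18),[12,16); WM=10
i=10 t=17 v=5: → [16,20),[14,18); WM=10
i=11 t=19 v=3: → [18,22),[16,20); WM=16; [8,12) fires=9 [10,14) fires=19 [12,16) fires=24
i=12 t=15 v=8: → [14,18),[12,16); WM=16
i=13 t=21 v=9: → [20,24),[18,22); WM=16
i=14 t=21 v=9: → [20,24),[18,22); WM=18; [14,18) fires=18
i=15 t=22 v=1: → [22,26),[20,24); WM=18
i=16 t=2 v=7: DROP (t<18-2); WM=18
i=17 t=22 v=3: → [22,26),[20,24); WM=19
i=18 t=22 v=5: → [22,26),[20,24); WM=19
i=19 t=22 v=7: → [22,26),[20,24); WM=19
i=20 t=25 v=8: → [24,28),[22,26); WM=22; [16,20) fires=8 [18,22) fires=21
i=21 t=26 v=2: → [26,30),[24,28); WM=22
i=22 t=18 v=8: DROP (t<22-2); WM=22

[0,4)=7 [2,6)=6 [4,8)=7 [6,10)=16 [8,12)=9 [10,14)=19 [12,16)=32 [14,18)=18 [16,20)=8 [18,22)=21 [20,24)=34 [22,26)=24 [24,28)=10 [26,30)=2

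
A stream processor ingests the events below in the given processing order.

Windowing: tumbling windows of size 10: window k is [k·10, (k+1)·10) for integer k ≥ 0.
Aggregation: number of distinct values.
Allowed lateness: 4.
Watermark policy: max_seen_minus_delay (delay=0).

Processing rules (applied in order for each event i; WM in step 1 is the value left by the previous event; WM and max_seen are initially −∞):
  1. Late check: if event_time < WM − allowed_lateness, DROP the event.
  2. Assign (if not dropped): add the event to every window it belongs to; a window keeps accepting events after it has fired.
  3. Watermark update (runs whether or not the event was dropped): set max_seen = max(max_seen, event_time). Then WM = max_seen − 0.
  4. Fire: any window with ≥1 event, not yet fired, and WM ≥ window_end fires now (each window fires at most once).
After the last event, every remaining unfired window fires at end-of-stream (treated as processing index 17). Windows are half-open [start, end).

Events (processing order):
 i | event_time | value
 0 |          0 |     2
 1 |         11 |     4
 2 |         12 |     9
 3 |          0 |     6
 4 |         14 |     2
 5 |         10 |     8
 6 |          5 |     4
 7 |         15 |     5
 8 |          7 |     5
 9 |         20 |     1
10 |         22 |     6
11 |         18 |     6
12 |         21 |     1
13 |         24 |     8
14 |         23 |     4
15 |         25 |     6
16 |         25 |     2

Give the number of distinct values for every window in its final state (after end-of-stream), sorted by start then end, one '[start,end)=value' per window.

[0,10)=1 [10,20)=6 [20,30)=5

i=0 t=0 v=2: → [0,10); WM=0
i=1 t=11 v=4: → [10,20); WM=11; [0,10) fires=1
i=2 t=12 v=9: → [10,20); WM=12
i=3 t=0 v=6: DROP (t<12-4); WM=12
i=4 t=14 v=2: → [10,20); WM=14
i=5 t=10 v=8: → [10,20); WM=14
i=6 t=5 v=4: DROP (t<14-4); WM=14
i=7 t=15 v=5: → [10,20); WM=15
i=8 t=7 v=5: DROP (t<15-4); WM=15
i=9 t=20 v=1: → [20,30); WM=20; [10,20) fires=5
i=10 t=22 v=6: → [20,30); WM=22
i=11 t=18 v=6: → [10,20); WM=22
i=12 t=21 v=1: → [20,30); WM=22
i=13 t=24 v=8: → [20,30); WM=24
i=14 t=23 v=4: → [20,30); WM=24
i=15 t=25 v=6: → [20,30); WM=25
i=16 t=25 v=2: → [20,30); WM=25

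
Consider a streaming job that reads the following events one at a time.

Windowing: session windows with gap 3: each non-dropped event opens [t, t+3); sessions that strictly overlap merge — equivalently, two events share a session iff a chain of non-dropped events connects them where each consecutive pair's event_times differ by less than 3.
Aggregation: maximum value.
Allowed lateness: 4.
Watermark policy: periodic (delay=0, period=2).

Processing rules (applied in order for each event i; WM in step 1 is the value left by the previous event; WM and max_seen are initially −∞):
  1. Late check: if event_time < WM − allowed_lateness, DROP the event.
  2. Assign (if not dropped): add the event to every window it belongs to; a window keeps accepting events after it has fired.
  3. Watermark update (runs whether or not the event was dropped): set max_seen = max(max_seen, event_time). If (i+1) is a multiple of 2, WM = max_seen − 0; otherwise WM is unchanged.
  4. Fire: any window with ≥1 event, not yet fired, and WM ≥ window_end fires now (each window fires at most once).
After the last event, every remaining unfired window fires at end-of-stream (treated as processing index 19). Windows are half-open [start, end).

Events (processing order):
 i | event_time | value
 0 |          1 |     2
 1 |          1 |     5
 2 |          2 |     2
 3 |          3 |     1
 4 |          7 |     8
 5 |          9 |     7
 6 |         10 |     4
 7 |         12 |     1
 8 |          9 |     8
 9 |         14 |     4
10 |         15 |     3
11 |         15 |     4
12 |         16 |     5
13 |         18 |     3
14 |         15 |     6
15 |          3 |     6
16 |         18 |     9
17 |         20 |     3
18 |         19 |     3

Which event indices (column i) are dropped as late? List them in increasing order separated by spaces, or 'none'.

i=0 t=1 v=2: → [1,4); WM=−∞
i=1 t=1 v=5: → [1,4); WM=1
i=2 t=2 v=2: → [1,5); WM=1
i=3 t=3 v=1: → [1,6); WM=3
i=4 t=7 v=8: → [7,10); WM=3
i=5 t=9 v=7: → [7,12); WM=9
i=6 t=10 v=4: → [7,13); WM=9
i=7 t=12 v=1: → [7,15); WM=12
i=8 t=9 v=8: → [7,15); WM=12
i=9 t=14 v=4: → [7,17); WM=14
i=10 t=15 v=3: → [7,18); WM=14
i=11 t=15 v=4: → [7,18); WM=15
i=12 t=16 v=5: → [7,19); WM=15
i=13 t=18 v=3: → [7,21); WM=18
i=14 t=15 v=6: → [7,21); WM=18
i=15 t=3 v=6: DROP (t<18-4); WM=18
i=16 t=18 v=9: → [7,21); WM=18
i=17 t=20 v=3: → [7,23); WM=20
i=18 t=19 v=3: → [7,23); WM=20

15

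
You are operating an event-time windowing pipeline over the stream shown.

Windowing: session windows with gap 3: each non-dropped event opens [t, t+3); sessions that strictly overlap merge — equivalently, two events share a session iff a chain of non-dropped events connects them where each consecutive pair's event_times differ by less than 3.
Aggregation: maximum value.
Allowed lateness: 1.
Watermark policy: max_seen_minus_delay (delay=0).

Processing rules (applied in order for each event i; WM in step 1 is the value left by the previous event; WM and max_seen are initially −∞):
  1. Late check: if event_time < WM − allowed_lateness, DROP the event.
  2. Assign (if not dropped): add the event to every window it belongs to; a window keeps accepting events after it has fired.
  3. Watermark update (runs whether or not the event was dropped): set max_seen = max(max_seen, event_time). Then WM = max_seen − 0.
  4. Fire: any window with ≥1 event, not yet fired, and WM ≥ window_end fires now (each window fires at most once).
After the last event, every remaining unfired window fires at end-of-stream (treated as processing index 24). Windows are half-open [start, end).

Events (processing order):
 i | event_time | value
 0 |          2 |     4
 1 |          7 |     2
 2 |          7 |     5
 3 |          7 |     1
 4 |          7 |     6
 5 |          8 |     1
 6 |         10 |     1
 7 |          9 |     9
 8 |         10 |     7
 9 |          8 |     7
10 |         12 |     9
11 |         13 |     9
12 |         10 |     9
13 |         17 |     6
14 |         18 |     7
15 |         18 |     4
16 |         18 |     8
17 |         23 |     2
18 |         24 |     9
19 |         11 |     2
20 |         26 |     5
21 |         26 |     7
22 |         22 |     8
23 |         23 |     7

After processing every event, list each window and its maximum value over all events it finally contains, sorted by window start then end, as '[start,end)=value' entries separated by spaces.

[2,5)=4 [7,16)=9 [17,21)=8 [23,29)=9

i=0 t=2 v=4: → [2,5); WM=2
i=1 t=7 v=2: → [7,10); WM=7
i=2 t=7 v=5: → [7,10); WM=7
i=3 t=7 v=1: → [7,10); WM=7
i=4 t=7 v=6: → [7,10); WM=7
i=5 t=8 v=1: → [7,11); WM=8
i=6 t=10 v=1: → [7,13); WM=10
i=7 t=9 v=9: → [7,13); WM=10
i=8 t=10 v=7: → [7,13); WM=10
i=9 t=8 v=7: DROP (t<10-1); WM=10
i=10 t=12 v=9: → [7,15); WM=12
i=11 t=13 v=9: → [7,16); WM=13
i=12 t=10 v=9: DROP (t<13-1); WM=13
i=13 t=17 v=6: → [17,20); WM=17
i=14 t=18 v=7: → [17,21); WM=18
i=15 t=18 v=4: → [17,21); WM=18
i=16 t=18 v=8: → [17,21); WM=18
i=17 t=23 v=2: → [23,26); WM=23
i=18 t=24 v=9: → [23,27); WM=24
i=19 t=11 v=2: DROP (t<24-1); WM=24
i=20 t=26 v=5: → [23,29); WM=26
i=21 t=26 v=7: → [23,29); WM=26
i=22 t=22 v=8: DROP (t<26-1); WM=26
i=23 t=23 v=7: DROP (t<26-1); WM=26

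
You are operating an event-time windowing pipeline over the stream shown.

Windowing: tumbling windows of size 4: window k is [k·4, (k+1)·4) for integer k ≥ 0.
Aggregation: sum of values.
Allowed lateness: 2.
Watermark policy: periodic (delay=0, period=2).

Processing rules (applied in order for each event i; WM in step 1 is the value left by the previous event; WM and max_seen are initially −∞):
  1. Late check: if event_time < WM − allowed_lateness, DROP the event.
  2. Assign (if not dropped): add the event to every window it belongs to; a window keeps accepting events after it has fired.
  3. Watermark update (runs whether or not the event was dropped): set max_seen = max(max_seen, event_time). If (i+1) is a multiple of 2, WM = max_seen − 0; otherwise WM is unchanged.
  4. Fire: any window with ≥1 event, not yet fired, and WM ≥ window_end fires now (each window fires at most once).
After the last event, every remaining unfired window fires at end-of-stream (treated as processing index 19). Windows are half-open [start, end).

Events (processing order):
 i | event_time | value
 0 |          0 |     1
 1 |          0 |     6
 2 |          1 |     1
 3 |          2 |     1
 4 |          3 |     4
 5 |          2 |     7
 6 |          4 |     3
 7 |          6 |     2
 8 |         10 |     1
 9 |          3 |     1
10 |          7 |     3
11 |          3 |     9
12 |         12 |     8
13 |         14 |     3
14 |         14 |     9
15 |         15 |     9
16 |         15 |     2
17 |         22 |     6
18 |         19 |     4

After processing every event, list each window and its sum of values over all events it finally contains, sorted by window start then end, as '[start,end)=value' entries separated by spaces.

i=0 t=0 v=1: → [0,4); WM=−∞
i=1 t=0 v=6: → [0,4); WM=0
i=2 t=1 v=1: → [0,4); WM=0
i=3 t=2 v=1: → [0,4); WM=2
i=4 t=3 v=4: → [0,4); WM=2
i=5 t=2 v=7: → [0,4); WM=3
i=6 t=4 v=3: → [4,8); WM=3
i=7 t=6 v=2: → [4,8); WM=6; [0,4) fires=20
i=8 t=10 v=1: → [8,12); WM=6
i=9 t=3 v=1: DROP (t<6-2); WM=10; [4,8) fires=5
i=10 t=7 v=3: DROP (t<10-2); WM=10
i=11 t=3 v=9: DROP (t<10-2); WM=10
i=12 t=12 v=8: → [12,16); WM=10
i=13 t=14 v=3: → [12,16); WM=14; [8,12) fires=1
i=14 t=14 v=9: → [12,16); WM=14
i=15 t=15 v=9: → [12,16); WM=15
i=16 t=15 v=2: → [12,16); WM=15
i=17 t=22 v=6: → [20,24); WM=22; [12,16) fires=31
i=18 t=19 v=4: DROP (t<22-2); WM=22

[0,4)=20 [4,8)=5 [8,12)=1 [12,16)=31 [20,24)=6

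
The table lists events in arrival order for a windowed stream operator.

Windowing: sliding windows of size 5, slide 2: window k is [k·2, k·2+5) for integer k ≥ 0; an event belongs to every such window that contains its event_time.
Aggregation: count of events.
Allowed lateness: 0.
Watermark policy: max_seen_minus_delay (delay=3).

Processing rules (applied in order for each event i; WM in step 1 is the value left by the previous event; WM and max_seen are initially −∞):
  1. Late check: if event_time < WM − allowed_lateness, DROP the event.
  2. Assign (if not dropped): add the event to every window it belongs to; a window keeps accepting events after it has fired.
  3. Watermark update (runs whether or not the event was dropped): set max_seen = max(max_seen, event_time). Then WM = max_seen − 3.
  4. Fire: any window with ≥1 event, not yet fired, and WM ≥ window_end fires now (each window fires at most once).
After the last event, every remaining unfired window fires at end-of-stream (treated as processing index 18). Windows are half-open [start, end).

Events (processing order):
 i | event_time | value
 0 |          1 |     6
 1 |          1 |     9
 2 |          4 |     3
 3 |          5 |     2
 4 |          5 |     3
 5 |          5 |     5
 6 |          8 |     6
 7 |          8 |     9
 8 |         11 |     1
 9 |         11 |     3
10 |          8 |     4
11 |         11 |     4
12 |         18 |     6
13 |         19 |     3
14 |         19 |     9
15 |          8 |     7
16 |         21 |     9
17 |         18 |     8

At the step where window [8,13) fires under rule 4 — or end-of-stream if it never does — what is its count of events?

6

i=0 t=1 v=6: → [0,5); WM=-2
i=1 t=1 v=9: → [0,5); WM=-2
i=2 t=4 v=3: → [4,9),[2,7),[0,5); WM=1
i=3 t=5 v=2: → [4,9),[2,7); WM=2
i=4 t=5 v=3: → [4,9),[2,7); WM=2
i=5 t=5 v=5: → [4,9),[2,7); WM=2
i=6 t=8 v=6: → [8,13),[6,11),[4,9); WM=5; [0,5) fires=3
i=7 t=8 v=9: → [8,13),[6,11),[4,9); WM=5
i=8 t=11 v=1: → [10,15),[8,13); WM=8; [2,7) fires=4
i=9 t=11 v=3: → [10,15),[8,13); WM=8
i=10 t=8 v=4: → [8,13),[6,11),[4,9); WM=8
i=11 t=11 v=4: → [10,15),[8,13); WM=8
i=12 t=18 v=6: → [18,23),[16,21),[14,19); WM=15; [4,9) fires=7 [6,11) fires=3 [8,13) fires=6 [10,15) fires=3
i=13 t=19 v=3: → [18,23),[16,21); WM=16
i=14 t=19 v=9: → [18,23),[16,21); WM=16
i=15 t=8 v=7: DROP (t<16-0); WM=16
i=16 t=21 v=9: → [20,25),[18,23); WM=18
i=17 t=18 v=8: → [18,23),[16,21),[14,19); WM=18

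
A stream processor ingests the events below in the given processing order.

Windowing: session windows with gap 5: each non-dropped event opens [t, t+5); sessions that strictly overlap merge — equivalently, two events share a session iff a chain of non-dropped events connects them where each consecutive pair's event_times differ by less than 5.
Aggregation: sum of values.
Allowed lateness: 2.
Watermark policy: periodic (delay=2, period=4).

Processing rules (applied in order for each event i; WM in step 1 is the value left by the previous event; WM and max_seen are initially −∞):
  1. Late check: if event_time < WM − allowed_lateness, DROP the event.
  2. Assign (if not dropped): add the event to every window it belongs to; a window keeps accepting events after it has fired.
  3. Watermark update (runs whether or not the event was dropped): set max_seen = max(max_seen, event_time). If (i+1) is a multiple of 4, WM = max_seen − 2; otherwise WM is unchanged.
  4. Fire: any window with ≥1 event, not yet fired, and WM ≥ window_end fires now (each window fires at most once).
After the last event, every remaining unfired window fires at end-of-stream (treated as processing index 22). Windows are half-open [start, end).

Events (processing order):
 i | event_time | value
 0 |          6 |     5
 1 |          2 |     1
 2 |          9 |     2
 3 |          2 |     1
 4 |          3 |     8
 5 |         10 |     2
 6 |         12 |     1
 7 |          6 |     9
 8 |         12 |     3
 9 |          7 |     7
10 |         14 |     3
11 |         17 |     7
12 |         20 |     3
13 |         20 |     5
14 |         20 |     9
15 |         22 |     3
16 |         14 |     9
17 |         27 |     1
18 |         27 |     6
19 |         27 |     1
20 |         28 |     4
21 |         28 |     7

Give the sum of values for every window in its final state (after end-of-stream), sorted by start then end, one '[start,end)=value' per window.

[2,27)=54 [27,33)=19

i=0 t=6 v=5: → [6,11); WM=−∞
i=1 t=2 v=1: → [2,11); WM=−∞
i=2 t=9 v=2: → [2,14); WM=−∞
i=3 t=2 v=1: → [2,14); WM=7
i=4 t=3 v=8: DROP (t<7-2); WM=7
i=5 t=10 v=2: → [2,15); WM=7
i=6 t=12 v=1: → [2,17); WM=7
i=7 t=6 v=9: → [2,17); WM=10
i=8 t=12 v=3: → [2,17); WM=10
i=9 t=7 v=7: DROP (t<10-2); WM=10
i=10 t=14 v=3: → [2,19); WM=10
i=11 t=17 v=7: → [2,22); WM=15
i=12 t=20 v=3: → [2,25); WM=15
i=13 t=20 v=5: → [2,25); WM=15
i=14 t=20 v=9: → [2,25); WM=15
i=15 t=22 v=3: → [2,27); WM=20
i=16 t=14 v=9: DROP (t<20-2); WM=20
i=17 t=27 v=1: → [27,32); WM=20
i=18 t=27 v=6: → [27,32); WM=20
i=19 t=27 v=1: → [27,32); WM=25
i=20 t=28 v=4: → [27,33); WM=25
i=21 t=28 v=7: → [27,33); WM=25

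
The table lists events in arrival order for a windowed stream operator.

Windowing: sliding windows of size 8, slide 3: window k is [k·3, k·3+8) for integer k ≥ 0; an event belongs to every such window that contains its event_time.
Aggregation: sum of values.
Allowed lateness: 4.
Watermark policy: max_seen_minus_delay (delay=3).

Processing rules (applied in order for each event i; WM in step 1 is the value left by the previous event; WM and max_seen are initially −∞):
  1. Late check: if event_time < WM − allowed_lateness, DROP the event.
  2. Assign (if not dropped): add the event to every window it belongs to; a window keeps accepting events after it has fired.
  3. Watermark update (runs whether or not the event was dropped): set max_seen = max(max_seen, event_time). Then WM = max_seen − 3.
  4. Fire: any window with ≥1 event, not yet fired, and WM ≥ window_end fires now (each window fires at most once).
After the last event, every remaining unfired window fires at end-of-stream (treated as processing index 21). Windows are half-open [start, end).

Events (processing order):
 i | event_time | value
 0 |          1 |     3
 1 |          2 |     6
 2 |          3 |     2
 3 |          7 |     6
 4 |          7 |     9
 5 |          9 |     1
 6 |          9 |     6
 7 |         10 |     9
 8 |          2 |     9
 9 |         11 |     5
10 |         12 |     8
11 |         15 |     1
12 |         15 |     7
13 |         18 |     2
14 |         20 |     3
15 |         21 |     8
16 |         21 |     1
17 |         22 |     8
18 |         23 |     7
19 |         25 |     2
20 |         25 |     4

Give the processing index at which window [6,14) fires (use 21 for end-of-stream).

13

i=0 t=1 v=3: → [0,8); WM=-2
i=1 t=2 v=6: → [0,8); WM=-1
i=2 t=3 v=2: → [3,11),[0,8); WM=0
i=3 t=7 v=6: → [6,14),[3,11),[0,8); WM=4
i=4 t=7 v=9: → [6,14),[3,11),[0,8); WM=4
i=5 t=9 v=1: → [9,17),[6,14),[3,11); WM=6
i=6 t=9 v=6: → [9,17),[6,14),[3,11); WM=6
i=7 t=10 v=9: → [9,17),[6,14),[3,11); WM=7
i=8 t=2 v=9: DROP (t<7-4); WM=7
i=9 t=11 v=5: → [9,17),[6,14); WM=8; [0,8) fires=26
i=10 t=12 v=8: → [12,20),[9,17),[6,14); WM=9
i=11 t=15 v=1: → [15,23),[12,20),[9,17); WM=12; [3,11) fires=33
i=12 t=15 v=7: → [15,23),[12,20),[9,17); WM=12
i=13 t=18 v=2: → [18,26),[15,23),[12,20); WM=15; [6,14) fires=44
i=14 t=20 v=3: → [18,26),[15,23); WM=17; [9,17) fires=37
i=15 t=21 v=8: → [21,29),[18,26),[15,23); WM=18
i=16 t=21 v=1: → [21,29),[18,26),[15,23); WM=18
i=17 t=22 v=8: → [21,29),[18,26),[15,23); WM=19
i=18 t=23 v=7: → [21,29),[18,26); WM=20; [12,20) fires=18
i=19 t=25 v=2: → [24,32),[21,29),[18,26); WM=22
i=20 t=25 v=4: → [24,32),[21,29),[18,26); WM=22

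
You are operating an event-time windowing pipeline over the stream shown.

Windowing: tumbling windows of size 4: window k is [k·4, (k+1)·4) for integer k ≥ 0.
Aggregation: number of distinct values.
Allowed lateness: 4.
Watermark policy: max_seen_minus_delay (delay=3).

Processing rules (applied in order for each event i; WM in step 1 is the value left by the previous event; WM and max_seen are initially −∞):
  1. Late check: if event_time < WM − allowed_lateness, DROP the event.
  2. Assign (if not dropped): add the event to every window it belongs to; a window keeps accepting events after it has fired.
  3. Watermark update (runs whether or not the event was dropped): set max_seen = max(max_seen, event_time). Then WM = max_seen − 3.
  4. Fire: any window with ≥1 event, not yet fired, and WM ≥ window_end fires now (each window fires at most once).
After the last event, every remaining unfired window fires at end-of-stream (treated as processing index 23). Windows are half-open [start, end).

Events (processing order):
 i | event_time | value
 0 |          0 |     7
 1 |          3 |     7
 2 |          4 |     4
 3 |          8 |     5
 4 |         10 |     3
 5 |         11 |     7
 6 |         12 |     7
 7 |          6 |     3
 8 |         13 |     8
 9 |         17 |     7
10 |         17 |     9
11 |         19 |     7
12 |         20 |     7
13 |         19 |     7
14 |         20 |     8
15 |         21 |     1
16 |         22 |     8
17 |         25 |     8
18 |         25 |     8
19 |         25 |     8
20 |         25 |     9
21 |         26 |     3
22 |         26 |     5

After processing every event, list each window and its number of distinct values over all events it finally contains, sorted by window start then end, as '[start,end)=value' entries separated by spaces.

[0,4)=1 [4,8)=2 [8,12)=3 [12,16)=2 [16,20)=2 [20,24)=3 [24,28)=4

i=0 t=0 v=7: → [0,4); WM=-3
i=1 t=3 v=7: → [0,4); WM=0
i=2 t=4 v=4: → [4,8); WM=1
i=3 t=8 v=5: → [8,12); WM=5; [0,4) fires=1
i=4 t=10 v=3: → [8,12); WM=7
i=5 t=11 v=7: → [8,12); WM=8; [4,8) fires=1
i=6 t=12 v=7: → [12,16); WM=9
i=7 t=6 v=3: → [4,8); WM=9
i=8 t=13 v=8: → [12,16); WM=10
i=9 t=17 v=7: → [16,20); WM=14; [8,12) fires=3
i=10 t=17 v=9: → [16,20); WM=14
i=11 t=19 v=7: → [16,20); WM=16; [12,16) fires=2
i=12 t=20 v=7: → [20,24); WM=17
i=13 t=19 v=7: → [16,20); WM=17
i=14 t=20 v=8: → [20,24); WM=17
i=15 t=21 v=1: → [20,24); WM=18
i=16 t=22 v=8: → [20,24); WM=19
i=17 t=25 v=8: → [24,28); WM=22; [16,20) fires=2
i=18 t=25 v=8: → [24,28); WM=22
i=19 t=25 v=8: → [24,28); WM=22
i=20 t=25 v=9: → [24,28); WM=22
i=21 t=26 v=3: → [24,28); WM=23
i=22 t=26 v=5: → [24,28); WM=23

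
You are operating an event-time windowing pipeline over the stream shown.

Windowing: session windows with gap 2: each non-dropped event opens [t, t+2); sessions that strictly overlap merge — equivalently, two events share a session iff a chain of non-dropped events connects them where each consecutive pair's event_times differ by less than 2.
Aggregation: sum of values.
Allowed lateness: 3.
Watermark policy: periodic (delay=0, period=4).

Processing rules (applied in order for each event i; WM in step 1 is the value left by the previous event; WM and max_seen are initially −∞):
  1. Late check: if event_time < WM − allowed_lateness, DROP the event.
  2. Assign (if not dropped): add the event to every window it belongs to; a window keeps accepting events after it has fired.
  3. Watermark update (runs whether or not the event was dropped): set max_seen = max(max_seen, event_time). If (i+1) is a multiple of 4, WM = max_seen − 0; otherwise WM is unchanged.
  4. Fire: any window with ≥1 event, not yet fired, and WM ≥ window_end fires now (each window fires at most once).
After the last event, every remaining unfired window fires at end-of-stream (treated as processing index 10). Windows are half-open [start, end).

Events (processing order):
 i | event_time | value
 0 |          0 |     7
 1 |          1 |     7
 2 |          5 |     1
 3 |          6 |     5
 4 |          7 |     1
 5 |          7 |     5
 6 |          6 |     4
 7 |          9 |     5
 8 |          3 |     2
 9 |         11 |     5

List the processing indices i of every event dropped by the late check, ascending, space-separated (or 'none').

i=0 t=0 v=7: → [0,2); WM=−∞
i=1 t=1 v=7: → [0,3); WM=−∞
i=2 t=5 v=1: → [5,7); WM=−∞
i=3 t=6 v=5: → [5,8); WM=6
i=4 t=7 v=1: → [5,9); WM=6
i=5 t=7 v=5: → [5,9); WM=6
i=6 t=6 v=4: → [5,9); WM=6
i=7 t=9 v=5: → [9,11); WM=9
i=8 t=3 v=2: DROP (t<9-3); WM=9
i=9 t=11 v=5: → [11,13); WM=9

8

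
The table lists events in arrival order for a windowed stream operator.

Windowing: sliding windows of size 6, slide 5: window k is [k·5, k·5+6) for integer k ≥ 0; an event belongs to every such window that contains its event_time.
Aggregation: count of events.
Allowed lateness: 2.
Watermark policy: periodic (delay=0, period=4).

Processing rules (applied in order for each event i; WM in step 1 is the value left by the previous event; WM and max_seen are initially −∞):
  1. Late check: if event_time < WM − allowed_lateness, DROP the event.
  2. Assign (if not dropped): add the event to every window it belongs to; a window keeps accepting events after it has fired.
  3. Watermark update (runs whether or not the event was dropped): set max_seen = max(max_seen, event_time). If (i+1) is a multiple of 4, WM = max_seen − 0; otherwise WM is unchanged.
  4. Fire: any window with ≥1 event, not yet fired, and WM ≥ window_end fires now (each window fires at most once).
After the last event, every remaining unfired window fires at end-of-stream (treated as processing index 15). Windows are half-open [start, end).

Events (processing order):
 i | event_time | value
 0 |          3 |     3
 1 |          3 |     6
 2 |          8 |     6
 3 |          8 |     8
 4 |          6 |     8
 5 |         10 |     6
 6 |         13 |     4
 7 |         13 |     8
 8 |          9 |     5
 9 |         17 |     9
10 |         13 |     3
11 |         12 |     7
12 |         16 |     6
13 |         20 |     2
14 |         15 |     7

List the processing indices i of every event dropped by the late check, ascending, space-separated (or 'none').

i=0 t=3 v=3: → [0,6); WM=−∞
i=1 t=3 v=6: → [0,6); WM=−∞
i=2 t=8 v=6: → [5,11); WM=−∞
i=3 t=8 v=8: → [5,11); WM=8; [0,6) fires=2
i=4 t=6 v=8: → [5,11); WM=8
i=5 t=10 v=6: → [10,16),[5,11); WM=8
i=6 t=13 v=4: → [10,16); WM=8
i=7 t=13 v=8: → [10,16); WM=13; [5,11) fires=4
i=8 t=9 v=5: DROP (t<13-2); WM=13
i=9 t=17 v=9: → [15,21); WM=13
i=10 t=13 v=3: → [10,16); WM=13
i=11 t=12 v=7: → [10,16); WM=17; [10,16) fires=5
i=12 t=16 v=6: → [15,21); WM=17
i=13 t=20 v=2: → [20,26),[15,21); WM=17
i=14 t=15 v=7: → [15,21),[10,16); WM=17

8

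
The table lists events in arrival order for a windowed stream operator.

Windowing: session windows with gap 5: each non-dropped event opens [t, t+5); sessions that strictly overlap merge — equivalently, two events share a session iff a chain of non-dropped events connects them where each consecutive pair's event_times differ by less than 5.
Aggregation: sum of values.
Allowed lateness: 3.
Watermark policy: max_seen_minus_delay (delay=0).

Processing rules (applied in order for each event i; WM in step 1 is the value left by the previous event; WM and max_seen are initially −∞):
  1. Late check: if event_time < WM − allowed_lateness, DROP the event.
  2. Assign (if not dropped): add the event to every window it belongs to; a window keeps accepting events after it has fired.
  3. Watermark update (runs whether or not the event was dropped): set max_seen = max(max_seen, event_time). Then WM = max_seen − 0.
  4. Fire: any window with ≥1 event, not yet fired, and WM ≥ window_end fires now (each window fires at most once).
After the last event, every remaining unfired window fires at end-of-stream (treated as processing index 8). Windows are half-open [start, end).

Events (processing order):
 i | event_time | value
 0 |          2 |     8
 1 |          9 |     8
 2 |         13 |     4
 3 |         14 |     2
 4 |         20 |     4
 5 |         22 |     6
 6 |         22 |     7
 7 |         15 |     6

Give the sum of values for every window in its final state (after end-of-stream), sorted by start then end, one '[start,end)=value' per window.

i=0 t=2 v=8: → [2,7); WM=2
i=1 t=9 v=8: → [9,14); WM=9
i=2 t=13 v=4: → [9,18); WM=13
i=3 t=14 v=2: → [9,19); WM=14
i=4 t=20 v=4: → [20,25); WM=20
i=5 t=22 v=6: → [20,27); WM=22
i=6 t=22 v=7: → [20,27); WM=22
i=7 t=15 v=6: DROP (t<22-3); WM=22

[2,7)=8 [9,19)=14 [20,27)=17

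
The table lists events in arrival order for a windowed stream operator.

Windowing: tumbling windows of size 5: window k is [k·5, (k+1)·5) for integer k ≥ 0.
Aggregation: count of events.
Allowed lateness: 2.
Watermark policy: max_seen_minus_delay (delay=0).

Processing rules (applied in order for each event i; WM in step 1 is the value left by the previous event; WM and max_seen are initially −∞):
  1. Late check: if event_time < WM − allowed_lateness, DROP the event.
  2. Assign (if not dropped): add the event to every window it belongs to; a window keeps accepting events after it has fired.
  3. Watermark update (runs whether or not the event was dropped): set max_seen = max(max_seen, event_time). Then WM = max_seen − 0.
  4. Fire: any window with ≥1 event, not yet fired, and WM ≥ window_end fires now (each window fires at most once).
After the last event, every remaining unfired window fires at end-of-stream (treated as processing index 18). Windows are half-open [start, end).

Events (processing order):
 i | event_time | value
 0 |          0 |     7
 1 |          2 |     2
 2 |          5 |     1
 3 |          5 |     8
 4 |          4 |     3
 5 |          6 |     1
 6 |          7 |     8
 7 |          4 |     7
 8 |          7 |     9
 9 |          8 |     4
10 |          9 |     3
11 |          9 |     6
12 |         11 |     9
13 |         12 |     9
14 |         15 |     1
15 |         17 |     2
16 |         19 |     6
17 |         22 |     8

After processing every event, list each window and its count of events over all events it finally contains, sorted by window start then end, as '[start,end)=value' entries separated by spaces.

[0,5)=3 [5,10)=8 [10,15)=2 [15,20)=3 [20,25)=1

i=0 t=0 v=7: → [0,5); WM=0
i=1 t=2 v=2: → [0,5); WM=2
i=2 t=5 v=1: → [5,10); WM=5; [0,5) fires=2
i=3 t=5 v=8: → [5,10); WM=5
i=4 t=4 v=3: → [0,5); WM=5
i=5 t=6 v=1: → [5,10); WM=6
i=6 t=7 v=8: → [5,10); WM=7
i=7 t=4 v=7: DROP (t<7-2); WM=7
i=8 t=7 v=9: → [5,10); WM=7
i=9 t=8 v=4: → [5,10); WM=8
i=10 t=9 v=3: → [5,10); WM=9
i=11 t=9 v=6: → [5,10); WM=9
i=12 t=11 v=9: → [10,15); WM=11; [5,10) fires=8
i=13 t=12 v=9: → [10,15); WM=12
i=14 t=15 v=1: → [15,20); WM=15; [10,15) fires=2
i=15 t=17 v=2: → [15,20); WM=17
i=16 t=19 v=6: → [15,20); WM=19
i=17 t=22 v=8: → [20,25); WM=22; [15,20) fires=3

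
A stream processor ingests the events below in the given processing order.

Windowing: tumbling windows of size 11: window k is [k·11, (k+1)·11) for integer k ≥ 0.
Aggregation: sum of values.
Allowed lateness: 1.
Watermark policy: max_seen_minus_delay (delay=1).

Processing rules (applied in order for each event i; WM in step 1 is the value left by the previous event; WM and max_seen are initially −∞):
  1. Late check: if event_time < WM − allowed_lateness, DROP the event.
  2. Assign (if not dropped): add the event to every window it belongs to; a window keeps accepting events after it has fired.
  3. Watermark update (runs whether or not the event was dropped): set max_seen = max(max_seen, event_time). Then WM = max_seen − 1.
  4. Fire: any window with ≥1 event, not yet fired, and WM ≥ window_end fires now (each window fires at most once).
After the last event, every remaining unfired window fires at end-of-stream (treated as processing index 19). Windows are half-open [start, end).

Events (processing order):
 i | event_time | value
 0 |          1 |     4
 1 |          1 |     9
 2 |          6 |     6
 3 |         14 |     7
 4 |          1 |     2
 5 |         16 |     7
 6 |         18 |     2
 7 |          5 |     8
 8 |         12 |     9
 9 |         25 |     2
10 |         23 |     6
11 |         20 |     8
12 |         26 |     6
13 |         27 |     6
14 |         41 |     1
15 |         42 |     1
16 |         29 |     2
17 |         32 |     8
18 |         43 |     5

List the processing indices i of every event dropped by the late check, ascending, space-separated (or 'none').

i=0 t=1 v=4: → [0,11); WM=0
i=1 t=1 v=9: → [0,11); WM=0
i=2 t=6 v=6: → [0,11); WM=5
i=3 t=14 v=7: → [11,22); WM=13; [0,11) fires=19
i=4 t=1 v=2: DROP (t<13-1); WM=13
i=5 t=16 v=7: → [11,22); WM=15
i=6 t=18 v=2: → [11,22); WM=17
i=7 t=5 v=8: DROP (t<17-1); WM=17
i=8 t=12 v=9: DROP (t<17-1); WM=17
i=9 t=25 v=2: → [22,33); WM=24; [11,22) fires=16
i=10 t=23 v=6: → [22,33); WM=24
i=11 t=20 v=8: DROP (t<24-1); WM=24
i=12 t=26 v=6: → [22,33); WM=25
i=13 t=27 v=6: → [22,33); WM=26
i=14 t=41 v=1: → [33,44); WM=40; [22,33) fires=20
i=15 t=42 v=1: → [33,44); WM=41
i=16 t=29 v=2: DROP (t<41-1); WM=41
i=17 t=32 v=8: DROP (t<41-1); WM=41
i=18 t=43 v=5: → [33,44); WM=42

4 7 8 11 16 17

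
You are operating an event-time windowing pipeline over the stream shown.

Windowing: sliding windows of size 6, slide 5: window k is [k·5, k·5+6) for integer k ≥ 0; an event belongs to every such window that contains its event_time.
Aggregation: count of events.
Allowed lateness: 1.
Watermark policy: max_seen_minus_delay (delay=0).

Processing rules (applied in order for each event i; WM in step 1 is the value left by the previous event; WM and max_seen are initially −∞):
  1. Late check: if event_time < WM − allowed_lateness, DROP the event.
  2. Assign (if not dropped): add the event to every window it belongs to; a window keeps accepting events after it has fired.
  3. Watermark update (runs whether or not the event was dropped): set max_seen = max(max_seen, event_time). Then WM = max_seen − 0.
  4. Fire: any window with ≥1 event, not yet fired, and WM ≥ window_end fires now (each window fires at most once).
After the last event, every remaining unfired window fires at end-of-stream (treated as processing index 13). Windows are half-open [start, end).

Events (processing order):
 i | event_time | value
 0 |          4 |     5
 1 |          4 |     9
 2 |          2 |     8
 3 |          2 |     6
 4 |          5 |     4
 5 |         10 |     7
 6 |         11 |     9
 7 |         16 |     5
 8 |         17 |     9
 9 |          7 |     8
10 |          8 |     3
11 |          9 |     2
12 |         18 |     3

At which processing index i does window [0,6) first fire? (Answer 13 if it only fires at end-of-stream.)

i=0 t=4 v=5: → [0,6); WM=4
i=1 t=4 v=9: → [0,6); WM=4
i=2 t=2 v=8: DROP (t<4-1); WM=4
i=3 t=2 v=6: DROP (t<4-1); WM=4
i=4 t=5 v=4: → [5,11),[0,6); WM=5
i=5 t=10 v=7: → [10,16),[5,11); WM=10; [0,6) fires=3
i=6 t=11 v=9: → [10,16); WM=11; [5,11) fires=2
i=7 t=16 v=5: → [15,21); WM=16; [10,16) fires=2
i=8 t=17 v=9: → [15,21); WM=17
i=9 t=7 v=8: DROP (t<17-1); WM=17
i=10 t=8 v=3: DROP (t<17-1); WM=17
i=11 t=9 v=2: DROP (t<17-1); WM=17
i=12 t=18 v=3: → [15,21); WM=18

5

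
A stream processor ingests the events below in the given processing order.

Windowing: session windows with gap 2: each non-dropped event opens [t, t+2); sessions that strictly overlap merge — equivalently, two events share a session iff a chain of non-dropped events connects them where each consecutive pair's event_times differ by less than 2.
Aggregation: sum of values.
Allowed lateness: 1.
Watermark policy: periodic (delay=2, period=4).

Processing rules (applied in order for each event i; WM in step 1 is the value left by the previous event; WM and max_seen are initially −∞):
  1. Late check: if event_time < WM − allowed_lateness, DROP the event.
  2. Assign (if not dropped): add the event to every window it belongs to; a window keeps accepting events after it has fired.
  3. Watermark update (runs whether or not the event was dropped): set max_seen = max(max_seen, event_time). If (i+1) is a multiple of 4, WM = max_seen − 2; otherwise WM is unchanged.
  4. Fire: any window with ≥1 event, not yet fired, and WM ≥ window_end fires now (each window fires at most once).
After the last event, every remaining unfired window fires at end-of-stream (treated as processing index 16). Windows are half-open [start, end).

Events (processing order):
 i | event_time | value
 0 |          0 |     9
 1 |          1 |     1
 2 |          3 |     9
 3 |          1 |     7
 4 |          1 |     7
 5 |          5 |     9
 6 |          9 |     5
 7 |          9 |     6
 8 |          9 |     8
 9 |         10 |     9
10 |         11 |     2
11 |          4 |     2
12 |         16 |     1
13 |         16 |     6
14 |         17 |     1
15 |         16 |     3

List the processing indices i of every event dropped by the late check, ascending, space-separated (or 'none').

11

i=0 t=0 v=9: → [0,2); WM=−∞
i=1 t=1 v=1: → [0,3); WM=−∞
i=2 t=3 v=9: → [3,5); WM=−∞
i=3 t=1 v=7: → [0,3); WM=1
i=4 t=1 v=7: → [0,3); WM=1
i=5 t=5 v=9: → [5,7); WM=1
i=6 t=9 v=5: → [9,11); WM=1
i=7 t=9 v=6: → [9,11); WM=7
i=8 t=9 v=8: → [9,11); WM=7
i=9 t=10 v=9: → [9,12); WM=7
i=10 t=11 v=2: → [9,13); WM=7
i=11 t=4 v=2: DROP (t<7-1); WM=9
i=12 t=16 v=1: → [16,18); WM=9
i=13 t=16 v=6: → [16,18); WM=9
i=14 t=17 v=1: → [16,19); WM=9
i=15 t=16 v=3: → [16,19); WM=15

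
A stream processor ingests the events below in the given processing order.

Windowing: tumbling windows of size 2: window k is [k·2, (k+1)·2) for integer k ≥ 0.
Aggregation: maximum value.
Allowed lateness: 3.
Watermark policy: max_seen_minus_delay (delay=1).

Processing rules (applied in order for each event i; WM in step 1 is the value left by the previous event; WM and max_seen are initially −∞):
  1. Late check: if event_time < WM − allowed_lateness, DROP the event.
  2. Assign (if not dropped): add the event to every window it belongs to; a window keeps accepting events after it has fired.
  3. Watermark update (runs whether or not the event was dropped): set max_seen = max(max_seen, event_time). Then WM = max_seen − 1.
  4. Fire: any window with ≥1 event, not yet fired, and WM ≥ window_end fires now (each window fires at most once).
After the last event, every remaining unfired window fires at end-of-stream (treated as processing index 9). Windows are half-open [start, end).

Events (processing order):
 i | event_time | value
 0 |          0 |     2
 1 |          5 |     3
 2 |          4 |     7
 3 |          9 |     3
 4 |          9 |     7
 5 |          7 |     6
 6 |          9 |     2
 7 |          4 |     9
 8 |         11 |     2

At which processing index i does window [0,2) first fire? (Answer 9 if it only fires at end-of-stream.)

i=0 t=0 v=2: → [0,2); WM=-1
i=1 t=5 v=3: → [4,6); WM=4; [0,2) fires=2
i=2 t=4 v=7: → [4,6); WM=4
i=3 t=9 v=3: → [8,10); WM=8; [4,6) fires=7
i=4 t=9 v=7: → [8,10); WM=8
i=5 t=7 v=6: → [6,8); WM=8; [6,8) fires=6
i=6 t=9 v=2: → [8,10); WM=8
i=7 t=4 v=9: DROP (t<8-3); WM=8
i=8 t=11 v=2: → [10,12); WM=10; [8,10) fires=7

1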